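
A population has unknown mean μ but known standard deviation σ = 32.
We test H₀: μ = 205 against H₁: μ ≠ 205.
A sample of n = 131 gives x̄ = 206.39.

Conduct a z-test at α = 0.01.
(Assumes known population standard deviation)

Standard error: SE = σ/√n = 32/√131 = 2.7959
z-statistic: z = (x̄ - μ₀)/SE = (206.39 - 205)/2.7959 = 0.4972
Critical value: ±2.576
p-value = 0.6190
Decision: fail to reject H₀

Answer: z = 0.4972, fail to reject H₀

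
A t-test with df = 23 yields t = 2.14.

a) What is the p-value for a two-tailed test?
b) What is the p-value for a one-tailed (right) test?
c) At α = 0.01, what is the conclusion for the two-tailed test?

Using t-distribution with df = 23:
a) Two-tailed: p = 2×P(T > 2.14) = 0.0432
b) One-tailed: p = P(T > 2.14) = 0.0216
c) 0.0432 ≥ 0.01, fail to reject H₀

Answer: a) 0.0432, b) 0.0216, c) fail to reject H₀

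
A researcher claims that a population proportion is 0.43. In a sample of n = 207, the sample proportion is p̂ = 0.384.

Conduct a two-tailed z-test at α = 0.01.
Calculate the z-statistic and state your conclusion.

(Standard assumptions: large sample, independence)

Answer: z = -1.3368, fail to reject H₀

Derivation:
H₀: p = 0.43, H₁: p ≠ 0.43
Standard error: SE = √(p₀(1-p₀)/n) = √(0.43×0.57/207) = 0.034410
z-statistic: z = (p̂ - p₀)/SE = (0.384 - 0.43)/0.034410 = -1.3368
Critical value: z_0.005 = ±2.576
p-value = 0.1813
Decision: fail to reject H₀ at α = 0.01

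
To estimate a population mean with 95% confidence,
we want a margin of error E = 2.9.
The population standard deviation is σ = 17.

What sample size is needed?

z_0.025 = 1.960
n = (z×σ/E)² = (1.960×17/2.9)²
n = 132.0122
Round up: n = 133

Answer: n = 133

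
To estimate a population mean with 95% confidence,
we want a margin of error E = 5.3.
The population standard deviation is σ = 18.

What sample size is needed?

Answer: n = 45

Derivation:
z_0.025 = 1.960
n = (z×σ/E)² = (1.960×18/5.3)²
n = 44.3104
Round up: n = 45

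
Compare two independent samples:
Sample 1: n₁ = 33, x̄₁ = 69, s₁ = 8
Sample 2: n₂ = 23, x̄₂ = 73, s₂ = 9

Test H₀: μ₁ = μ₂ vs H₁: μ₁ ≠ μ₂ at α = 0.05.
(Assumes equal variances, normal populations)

Pooled variance: s²_p = [32×8² + 22×9²]/(54) = 70.9259
s_p = 8.4218
SE = s_p×√(1/n₁ + 1/n₂) = 8.4218×√(1/33 + 1/23) = 2.2876
t = (x̄₁ - x̄₂)/SE = (69 - 73)/2.2876 = -1.7486
df = 54, t-critical = ±2.005
Decision: fail to reject H₀

Answer: t = -1.7486, fail to reject H₀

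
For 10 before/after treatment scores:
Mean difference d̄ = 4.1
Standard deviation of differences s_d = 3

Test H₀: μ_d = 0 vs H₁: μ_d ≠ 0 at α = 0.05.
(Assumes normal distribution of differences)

Answer: t = 4.3217, reject H₀

Derivation:
df = n - 1 = 9
SE = s_d/√n = 3/√10 = 0.9487
t = d̄/SE = 4.1/0.9487 = 4.3217
Critical value: t_{0.025,9} = ±2.262
p-value ≈ 0.0019
Decision: reject H₀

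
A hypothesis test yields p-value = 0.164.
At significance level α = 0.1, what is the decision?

Compare p-value to α:
0.164 ≥ 0.1
Decision: fail to reject H₀

Answer: fail to reject H₀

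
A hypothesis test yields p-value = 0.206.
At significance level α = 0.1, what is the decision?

Compare p-value to α:
0.206 ≥ 0.1
Decision: fail to reject H₀

Answer: fail to reject H₀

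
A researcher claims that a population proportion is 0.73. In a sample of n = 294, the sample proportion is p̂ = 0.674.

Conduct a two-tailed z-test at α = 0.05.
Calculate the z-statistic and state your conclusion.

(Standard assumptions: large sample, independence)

Answer: z = -2.1628, reject H₀

Derivation:
H₀: p = 0.73, H₁: p ≠ 0.73
Standard error: SE = √(p₀(1-p₀)/n) = √(0.73×0.27/294) = 0.025892
z-statistic: z = (p̂ - p₀)/SE = (0.674 - 0.73)/0.025892 = -2.1628
Critical value: z_0.025 = ±1.960
p-value = 0.0306
Decision: reject H₀ at α = 0.05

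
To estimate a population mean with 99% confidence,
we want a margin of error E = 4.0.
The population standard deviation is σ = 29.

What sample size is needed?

z_0.005 = 2.576
n = (z×σ/E)² = (2.576×29/4.0)²
n = 348.7930
Round up: n = 349

Answer: n = 349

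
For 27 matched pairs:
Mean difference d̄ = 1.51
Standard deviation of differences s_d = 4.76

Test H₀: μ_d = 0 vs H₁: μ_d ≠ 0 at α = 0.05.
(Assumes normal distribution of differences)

df = n - 1 = 26
SE = s_d/√n = 4.76/√27 = 0.9161
t = d̄/SE = 1.51/0.9161 = 1.6483
Critical value: t_{0.025,26} = ±2.056
p-value ≈ 0.1113
Decision: fail to reject H₀

Answer: t = 1.6483, fail to reject H₀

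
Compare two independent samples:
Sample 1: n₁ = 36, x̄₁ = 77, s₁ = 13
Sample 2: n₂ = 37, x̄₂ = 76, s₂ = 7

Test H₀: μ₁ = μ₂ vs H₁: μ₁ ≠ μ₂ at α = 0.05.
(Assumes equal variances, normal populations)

Pooled variance: s²_p = [35×13² + 36×7²]/(71) = 108.1549
s_p = 10.3998
SE = s_p×√(1/n₁ + 1/n₂) = 10.3998×√(1/36 + 1/37) = 2.4346
t = (x̄₁ - x̄₂)/SE = (77 - 76)/2.4346 = 0.4107
df = 71, t-critical = ±1.994
Decision: fail to reject H₀

Answer: t = 0.4107, fail to reject H₀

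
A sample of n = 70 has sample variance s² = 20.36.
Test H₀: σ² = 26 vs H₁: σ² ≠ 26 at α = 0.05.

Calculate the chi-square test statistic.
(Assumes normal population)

Answer: χ² = 54.0323, fail to reject H₀

Derivation:
df = n - 1 = 69
χ² = (n-1)s²/σ₀² = 69×20.36/26 = 54.0323
Critical values: χ²_{0.975,69} = 47.924, χ²_{0.025,69} = 93.856
Rejection region: χ² < 47.924 or χ² > 93.856
Decision: fail to reject H₀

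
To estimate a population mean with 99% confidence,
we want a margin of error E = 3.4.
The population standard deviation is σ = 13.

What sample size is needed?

z_0.005 = 2.576
n = (z×σ/E)² = (2.576×13/3.4)²
n = 97.0109
Round up: n = 98

Answer: n = 98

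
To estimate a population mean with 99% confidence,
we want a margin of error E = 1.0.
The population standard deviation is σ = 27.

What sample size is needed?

z_0.005 = 2.576
n = (z×σ/E)² = (2.576×27/1.0)²
n = 4837.4807
Round up: n = 4838

Answer: n = 4838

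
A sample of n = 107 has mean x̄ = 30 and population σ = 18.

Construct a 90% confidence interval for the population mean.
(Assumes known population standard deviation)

Confidence level: 90%, α = 0.1
z_0.05 = 1.645
SE = σ/√n = 18/√107 = 1.7401
Margin of error = 1.645 × 1.7401 = 2.8625
CI: x̄ ± margin = 30 ± 2.8625
CI: (27.1375, 32.8625)

Answer: (27.1375, 32.8625)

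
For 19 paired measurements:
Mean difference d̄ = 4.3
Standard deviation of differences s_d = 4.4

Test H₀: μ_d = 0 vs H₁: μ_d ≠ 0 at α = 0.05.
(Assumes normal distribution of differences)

df = n - 1 = 18
SE = s_d/√n = 4.4/√19 = 1.0094
t = d̄/SE = 4.3/1.0094 = 4.2600
Critical value: t_{0.025,18} = ±2.101
p-value ≈ 0.0005
Decision: reject H₀

Answer: t = 4.2600, reject H₀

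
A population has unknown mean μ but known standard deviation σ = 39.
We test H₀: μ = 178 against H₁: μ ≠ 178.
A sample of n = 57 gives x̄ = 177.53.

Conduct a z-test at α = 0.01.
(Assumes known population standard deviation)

Answer: z = -0.0910, fail to reject H₀

Derivation:
Standard error: SE = σ/√n = 39/√57 = 5.1657
z-statistic: z = (x̄ - μ₀)/SE = (177.53 - 178)/5.1657 = -0.0910
Critical value: ±2.576
p-value = 0.9275
Decision: fail to reject H₀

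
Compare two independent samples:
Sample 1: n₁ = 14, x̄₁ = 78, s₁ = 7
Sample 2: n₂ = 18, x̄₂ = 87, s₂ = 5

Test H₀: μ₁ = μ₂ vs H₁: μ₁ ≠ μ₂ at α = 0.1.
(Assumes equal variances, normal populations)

Answer: t = -4.2449, reject H₀

Derivation:
Pooled variance: s²_p = [13×7² + 17×5²]/(30) = 35.4000
s_p = 5.9498
SE = s_p×√(1/n₁ + 1/n₂) = 5.9498×√(1/14 + 1/18) = 2.1202
t = (x̄₁ - x̄₂)/SE = (78 - 87)/2.1202 = -4.2449
df = 30, t-critical = ±1.697
Decision: reject H₀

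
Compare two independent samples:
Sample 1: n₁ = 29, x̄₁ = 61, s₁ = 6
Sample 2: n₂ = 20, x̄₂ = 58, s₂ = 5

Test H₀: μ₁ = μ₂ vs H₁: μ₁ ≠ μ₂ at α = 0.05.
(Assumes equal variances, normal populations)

Answer: t = 1.8374, fail to reject H₀

Derivation:
Pooled variance: s²_p = [28×6² + 19×5²]/(47) = 31.5532
s_p = 5.6172
SE = s_p×√(1/n₁ + 1/n₂) = 5.6172×√(1/29 + 1/20) = 1.6327
t = (x̄₁ - x̄₂)/SE = (61 - 58)/1.6327 = 1.8374
df = 47, t-critical = ±2.012
Decision: fail to reject H₀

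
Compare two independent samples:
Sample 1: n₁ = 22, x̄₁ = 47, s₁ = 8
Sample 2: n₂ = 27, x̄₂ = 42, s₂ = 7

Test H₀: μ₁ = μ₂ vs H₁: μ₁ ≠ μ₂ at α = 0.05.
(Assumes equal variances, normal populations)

Pooled variance: s²_p = [21×8² + 26×7²]/(47) = 55.7021
s_p = 7.4634
SE = s_p×√(1/n₁ + 1/n₂) = 7.4634×√(1/22 + 1/27) = 2.1436
t = (x̄₁ - x̄₂)/SE = (47 - 42)/2.1436 = 2.3325
df = 47, t-critical = ±2.012
Decision: reject H₀

Answer: t = 2.3325, reject H₀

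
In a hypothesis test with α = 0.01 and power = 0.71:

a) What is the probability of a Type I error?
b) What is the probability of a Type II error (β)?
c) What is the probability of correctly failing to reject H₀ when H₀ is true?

Answer: a) 0.01, b) 0.29, c) 0.99

Derivation:
a) Type I error probability = α = 0.01
b) Power = P(reject H₀ | H₁ true) = 1 - β = 0.71, so Type II error probability = β = 1 - Power = 0.29
c) P(fail to reject H₀ | H₀ true) = 1 - α = 0.99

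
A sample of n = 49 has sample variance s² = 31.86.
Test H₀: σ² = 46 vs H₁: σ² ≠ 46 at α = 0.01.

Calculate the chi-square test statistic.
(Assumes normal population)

Answer: χ² = 33.2452, fail to reject H₀

Derivation:
df = n - 1 = 48
χ² = (n-1)s²/σ₀² = 48×31.86/46 = 33.2452
Critical values: χ²_{0.995,48} = 26.511, χ²_{0.005,48} = 76.969
Rejection region: χ² < 26.511 or χ² > 76.969
Decision: fail to reject H₀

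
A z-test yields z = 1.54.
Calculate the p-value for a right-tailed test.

Answer: p-value ≈ 0.0618

Derivation:
For z = 1.54:
p = P(Z > 1.54) = 1 - Φ(1.54) = 0.0618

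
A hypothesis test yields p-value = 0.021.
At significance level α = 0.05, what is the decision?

Answer: reject H₀

Derivation:
Compare p-value to α:
0.021 < 0.05
Decision: reject H₀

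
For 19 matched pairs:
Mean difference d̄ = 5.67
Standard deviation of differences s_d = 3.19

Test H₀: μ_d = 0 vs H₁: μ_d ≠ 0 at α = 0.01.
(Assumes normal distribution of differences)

df = n - 1 = 18
SE = s_d/√n = 3.19/√19 = 0.7318
t = d̄/SE = 5.67/0.7318 = 7.7480
Critical value: t_{0.005,18} = ±2.878
p-value < 0.0001
Decision: reject H₀

Answer: t = 7.7480, reject H₀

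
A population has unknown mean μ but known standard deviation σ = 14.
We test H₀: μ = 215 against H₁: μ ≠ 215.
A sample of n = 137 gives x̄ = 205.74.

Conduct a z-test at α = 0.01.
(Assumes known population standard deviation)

Standard error: SE = σ/√n = 14/√137 = 1.1961
z-statistic: z = (x̄ - μ₀)/SE = (205.74 - 215)/1.1961 = -7.7418
Critical value: ±2.576
p-value < 0.0001
Decision: reject H₀

Answer: z = -7.7418, reject H₀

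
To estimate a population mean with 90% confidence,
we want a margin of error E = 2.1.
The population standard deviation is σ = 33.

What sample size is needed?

z_0.05 = 1.645
n = (z×σ/E)² = (1.645×33/2.1)²
n = 668.2225
Round up: n = 669

Answer: n = 669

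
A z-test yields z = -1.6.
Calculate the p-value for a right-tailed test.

For z = -1.6:
p = P(Z > -1.6) = 1 - Φ(-1.6) = 0.9452

Answer: p-value ≈ 0.9452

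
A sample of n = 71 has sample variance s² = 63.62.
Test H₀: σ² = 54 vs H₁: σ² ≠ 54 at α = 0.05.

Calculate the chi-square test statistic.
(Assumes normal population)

Answer: χ² = 82.4704, fail to reject H₀

Derivation:
df = n - 1 = 70
χ² = (n-1)s²/σ₀² = 70×63.62/54 = 82.4704
Critical values: χ²_{0.975,70} = 48.758, χ²_{0.025,70} = 95.023
Rejection region: χ² < 48.758 or χ² > 95.023
Decision: fail to reject H₀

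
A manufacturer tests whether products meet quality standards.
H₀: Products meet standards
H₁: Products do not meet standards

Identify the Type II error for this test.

Answer: Accepting products as meeting standards when they don't

Derivation:
Type I error (α): Rejecting H₀ when H₀ is true
Type II error (β): Failing to reject H₀ when H₁ is true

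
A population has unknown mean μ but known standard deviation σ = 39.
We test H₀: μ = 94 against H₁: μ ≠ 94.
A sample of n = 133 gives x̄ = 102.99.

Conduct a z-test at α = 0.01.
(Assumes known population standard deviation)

Standard error: SE = σ/√n = 39/√133 = 3.3817
z-statistic: z = (x̄ - μ₀)/SE = (102.99 - 94)/3.3817 = 2.6584
Critical value: ±2.576
p-value = 0.0079
Decision: reject H₀

Answer: z = 2.6584, reject H₀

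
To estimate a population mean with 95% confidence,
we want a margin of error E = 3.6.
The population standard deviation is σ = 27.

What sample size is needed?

z_0.025 = 1.960
n = (z×σ/E)² = (1.960×27/3.6)²
n = 216.0900
Round up: n = 217

Answer: n = 217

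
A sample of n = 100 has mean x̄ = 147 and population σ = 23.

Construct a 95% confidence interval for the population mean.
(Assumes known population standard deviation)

Confidence level: 95%, α = 0.05
z_0.025 = 1.960
SE = σ/√n = 23/√100 = 2.3000
Margin of error = 1.960 × 2.3000 = 4.5080
CI: x̄ ± margin = 147 ± 4.5080
CI: (142.4920, 151.5080)

Answer: (142.4920, 151.5080)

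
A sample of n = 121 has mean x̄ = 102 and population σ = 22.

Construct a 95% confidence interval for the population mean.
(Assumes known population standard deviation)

Answer: (98.0800, 105.9200)

Derivation:
Confidence level: 95%, α = 0.05
z_0.025 = 1.960
SE = σ/√n = 22/√121 = 2.0000
Margin of error = 1.960 × 2.0000 = 3.9200
CI: x̄ ± margin = 102 ± 3.9200
CI: (98.0800, 105.9200)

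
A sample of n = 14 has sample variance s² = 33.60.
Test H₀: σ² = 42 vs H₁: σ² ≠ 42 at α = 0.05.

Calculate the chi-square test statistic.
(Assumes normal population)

Answer: χ² = 10.4000, fail to reject H₀

Derivation:
df = n - 1 = 13
χ² = (n-1)s²/σ₀² = 13×33.60/42 = 10.4000
Critical values: χ²_{0.975,13} = 5.009, χ²_{0.025,13} = 24.736
Rejection region: χ² < 5.009 or χ² > 24.736
Decision: fail to reject H₀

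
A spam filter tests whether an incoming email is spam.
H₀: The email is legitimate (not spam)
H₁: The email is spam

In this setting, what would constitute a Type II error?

A Type I error (probability α) occurs when we reject a true H₀.
A Type II error (probability β) occurs when we fail to reject a false H₀.

Answer: Letting a spam email through to the inbox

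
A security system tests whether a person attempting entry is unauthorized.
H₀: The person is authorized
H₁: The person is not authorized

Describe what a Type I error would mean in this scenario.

Answer: Denying entry to an authorized person

Derivation:
Type I error (α): Rejecting H₀ when H₀ is true
Type II error (β): Failing to reject H₀ when H₁ is true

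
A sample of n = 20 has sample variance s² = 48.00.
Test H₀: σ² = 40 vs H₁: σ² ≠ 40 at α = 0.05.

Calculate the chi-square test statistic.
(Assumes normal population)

Answer: χ² = 22.8000, fail to reject H₀

Derivation:
df = n - 1 = 19
χ² = (n-1)s²/σ₀² = 19×48.00/40 = 22.8000
Critical values: χ²_{0.975,19} = 8.907, χ²_{0.025,19} = 32.852
Rejection region: χ² < 8.907 or χ² > 32.852
Decision: fail to reject H₀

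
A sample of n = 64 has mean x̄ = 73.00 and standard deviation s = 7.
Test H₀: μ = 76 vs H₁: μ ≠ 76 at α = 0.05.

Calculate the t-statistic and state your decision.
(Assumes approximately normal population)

df = n - 1 = 63
SE = s/√n = 7/√64 = 0.8750
t = (x̄ - μ₀)/SE = (73.00 - 76)/0.8750 = -3.4286
Critical value: t_{0.025,63} = ±1.998
p-value ≈ 0.0011
Decision: reject H₀

Answer: t = -3.4286, reject H₀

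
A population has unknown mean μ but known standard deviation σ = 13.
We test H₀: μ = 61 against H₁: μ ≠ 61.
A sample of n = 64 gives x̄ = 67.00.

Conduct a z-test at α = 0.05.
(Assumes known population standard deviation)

Standard error: SE = σ/√n = 13/√64 = 1.6250
z-statistic: z = (x̄ - μ₀)/SE = (67.00 - 61)/1.6250 = 3.6923
Critical value: ±1.960
p-value = 0.0002
Decision: reject H₀

Answer: z = 3.6923, reject H₀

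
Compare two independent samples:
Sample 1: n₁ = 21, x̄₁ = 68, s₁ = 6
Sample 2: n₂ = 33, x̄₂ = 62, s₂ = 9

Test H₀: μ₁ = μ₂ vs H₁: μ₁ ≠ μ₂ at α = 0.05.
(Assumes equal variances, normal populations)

Pooled variance: s²_p = [20×6² + 32×9²]/(52) = 63.6923
s_p = 7.9807
SE = s_p×√(1/n₁ + 1/n₂) = 7.9807×√(1/21 + 1/33) = 2.2278
t = (x̄₁ - x̄₂)/SE = (68 - 62)/2.2278 = 2.6932
df = 52, t-critical = ±2.007
Decision: reject H₀

Answer: t = 2.6932, reject H₀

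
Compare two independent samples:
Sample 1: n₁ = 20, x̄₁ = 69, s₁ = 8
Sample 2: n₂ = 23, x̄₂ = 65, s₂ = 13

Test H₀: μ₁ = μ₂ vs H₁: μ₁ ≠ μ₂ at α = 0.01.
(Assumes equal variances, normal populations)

Answer: t = 1.1926, fail to reject H₀

Derivation:
Pooled variance: s²_p = [19×8² + 22×13²]/(41) = 120.3415
s_p = 10.9700
SE = s_p×√(1/n₁ + 1/n₂) = 10.9700×√(1/20 + 1/23) = 3.3540
t = (x̄₁ - x̄₂)/SE = (69 - 65)/3.3540 = 1.1926
df = 41, t-critical = ±2.701
Decision: fail to reject H₀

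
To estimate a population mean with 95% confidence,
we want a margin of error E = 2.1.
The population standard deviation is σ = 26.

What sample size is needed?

Answer: n = 589

Derivation:
z_0.025 = 1.960
n = (z×σ/E)² = (1.960×26/2.1)²
n = 588.8711
Round up: n = 589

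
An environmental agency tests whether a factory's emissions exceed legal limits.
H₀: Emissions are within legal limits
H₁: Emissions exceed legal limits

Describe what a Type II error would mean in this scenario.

Answer: Failing to cite a factory whose emissions actually exceed the limit

Derivation:
A Type I error (probability α) occurs when we reject a true H₀.
A Type II error (probability β) occurs when we fail to reject a false H₀.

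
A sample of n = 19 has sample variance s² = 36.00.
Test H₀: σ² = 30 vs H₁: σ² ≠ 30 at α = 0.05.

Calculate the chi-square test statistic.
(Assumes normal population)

df = n - 1 = 18
χ² = (n-1)s²/σ₀² = 18×36.00/30 = 21.6000
Critical values: χ²_{0.975,18} = 8.231, χ²_{0.025,18} = 31.526
Rejection region: χ² < 8.231 or χ² > 31.526
Decision: fail to reject H₀

Answer: χ² = 21.6000, fail to reject H₀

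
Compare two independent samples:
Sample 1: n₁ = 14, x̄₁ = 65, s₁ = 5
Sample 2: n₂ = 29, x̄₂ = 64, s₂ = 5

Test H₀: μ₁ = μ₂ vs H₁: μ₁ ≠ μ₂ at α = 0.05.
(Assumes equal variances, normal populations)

Pooled variance: s²_p = [13×5² + 28×5²]/(41) = 25.0000
s_p = 5.0000
SE = s_p×√(1/n₁ + 1/n₂) = 5.0000×√(1/14 + 1/29) = 1.6272
t = (x̄₁ - x̄₂)/SE = (65 - 64)/1.6272 = 0.6146
df = 41, t-critical = ±2.020
Decision: fail to reject H₀

Answer: t = 0.6146, fail to reject H₀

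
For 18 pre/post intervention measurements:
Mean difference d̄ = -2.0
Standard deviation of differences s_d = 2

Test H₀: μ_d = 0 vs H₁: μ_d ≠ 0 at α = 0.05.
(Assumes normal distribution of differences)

Answer: t = -4.2427, reject H₀

Derivation:
df = n - 1 = 17
SE = s_d/√n = 2/√18 = 0.4714
t = d̄/SE = -2.0/0.4714 = -4.2427
Critical value: t_{0.025,17} = ±2.110
p-value ≈ 0.0005
Decision: reject H₀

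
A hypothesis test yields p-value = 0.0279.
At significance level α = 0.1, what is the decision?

Compare p-value to α:
0.0279 < 0.1
Decision: reject H₀

Answer: reject H₀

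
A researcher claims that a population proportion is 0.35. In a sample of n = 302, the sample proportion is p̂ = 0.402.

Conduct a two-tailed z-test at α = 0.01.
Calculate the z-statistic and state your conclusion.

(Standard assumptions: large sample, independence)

H₀: p = 0.35, H₁: p ≠ 0.35
Standard error: SE = √(p₀(1-p₀)/n) = √(0.35×0.65/302) = 0.027447
z-statistic: z = (p̂ - p₀)/SE = (0.402 - 0.35)/0.027447 = 1.8946
Critical value: z_0.005 = ±2.576
p-value = 0.0581
Decision: fail to reject H₀ at α = 0.01

Answer: z = 1.8946, fail to reject H₀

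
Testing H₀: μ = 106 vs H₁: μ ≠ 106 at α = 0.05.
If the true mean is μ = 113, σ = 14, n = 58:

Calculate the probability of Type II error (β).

SE = σ/√n = 14/√58 = 1.8383
Critical values: μ₀ ± z_0.025×SE = 106 ± 1.960×1.8383
Acceptance region: (102.3969, 109.6031)
Under H₁ (μ = 113): z_high = (109.6031 - 113)/1.8383 = -1.8478, z_low = (102.3969 - 113)/1.8383 = -5.7679
β = P(not reject | H₁) = Φ(-1.8478) - Φ(-5.7679) ≈ 0.0323

Answer: β ≈ 0.0323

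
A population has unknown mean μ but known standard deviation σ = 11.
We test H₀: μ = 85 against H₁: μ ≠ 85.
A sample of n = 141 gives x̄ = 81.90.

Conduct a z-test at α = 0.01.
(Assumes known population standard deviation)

Standard error: SE = σ/√n = 11/√141 = 0.9264
z-statistic: z = (x̄ - μ₀)/SE = (81.90 - 85)/0.9264 = -3.3463
Critical value: ±2.576
p-value = 0.0008
Decision: reject H₀

Answer: z = -3.3463, reject H₀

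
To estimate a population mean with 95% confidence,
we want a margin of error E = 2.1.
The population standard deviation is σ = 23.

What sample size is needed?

Answer: n = 461

Derivation:
z_0.025 = 1.960
n = (z×σ/E)² = (1.960×23/2.1)²
n = 460.8178
Round up: n = 461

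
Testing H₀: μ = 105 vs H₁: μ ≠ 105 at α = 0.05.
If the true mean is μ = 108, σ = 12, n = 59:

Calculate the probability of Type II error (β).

SE = σ/√n = 12/√59 = 1.5623
Critical values: μ₀ ± z_0.025×SE = 105 ± 1.960×1.5623
Acceptance region: (101.9379, 108.0621)
Under H₁ (μ = 108): z_high = (108.0621 - 108)/1.5623 = 0.0397, z_low = (101.9379 - 108)/1.5623 = -3.8802
β = P(not reject | H₁) = Φ(0.0397) - Φ(-3.8802) ≈ 0.5158

Answer: β ≈ 0.5158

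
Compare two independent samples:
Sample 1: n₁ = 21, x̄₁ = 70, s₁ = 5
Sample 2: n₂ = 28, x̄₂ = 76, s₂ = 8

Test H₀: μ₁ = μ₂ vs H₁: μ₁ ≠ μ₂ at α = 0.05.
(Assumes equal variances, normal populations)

Pooled variance: s²_p = [20×5² + 27×8²]/(47) = 47.4043
s_p = 6.8851
SE = s_p×√(1/n₁ + 1/n₂) = 6.8851×√(1/21 + 1/28) = 1.9876
t = (x̄₁ - x̄₂)/SE = (70 - 76)/1.9876 = -3.0187
df = 47, t-critical = ±2.012
Decision: reject H₀

Answer: t = -3.0187, reject H₀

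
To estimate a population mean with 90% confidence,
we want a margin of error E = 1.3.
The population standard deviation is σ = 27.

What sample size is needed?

z_0.05 = 1.645
n = (z×σ/E)² = (1.645×27/1.3)²
n = 1167.2735
Round up: n = 1168

Answer: n = 1168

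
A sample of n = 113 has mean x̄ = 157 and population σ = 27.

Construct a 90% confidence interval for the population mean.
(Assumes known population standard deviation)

Confidence level: 90%, α = 0.1
z_0.05 = 1.645
SE = σ/√n = 27/√113 = 2.5399
Margin of error = 1.645 × 2.5399 = 4.1781
CI: x̄ ± margin = 157 ± 4.1781
CI: (152.8219, 161.1781)

Answer: (152.8219, 161.1781)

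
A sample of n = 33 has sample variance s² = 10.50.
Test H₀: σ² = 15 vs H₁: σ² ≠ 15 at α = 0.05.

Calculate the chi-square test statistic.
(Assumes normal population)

Answer: χ² = 22.4000, fail to reject H₀

Derivation:
df = n - 1 = 32
χ² = (n-1)s²/σ₀² = 32×10.50/15 = 22.4000
Critical values: χ²_{0.975,32} = 18.291, χ²_{0.025,32} = 49.480
Rejection region: χ² < 18.291 or χ² > 49.480
Decision: fail to reject H₀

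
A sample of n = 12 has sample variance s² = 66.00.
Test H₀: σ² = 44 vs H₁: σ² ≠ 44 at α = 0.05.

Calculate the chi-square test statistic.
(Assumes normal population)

Answer: χ² = 16.5000, fail to reject H₀

Derivation:
df = n - 1 = 11
χ² = (n-1)s²/σ₀² = 11×66.00/44 = 16.5000
Critical values: χ²_{0.975,11} = 3.816, χ²_{0.025,11} = 21.920
Rejection region: χ² < 3.816 or χ² > 21.920
Decision: fail to reject H₀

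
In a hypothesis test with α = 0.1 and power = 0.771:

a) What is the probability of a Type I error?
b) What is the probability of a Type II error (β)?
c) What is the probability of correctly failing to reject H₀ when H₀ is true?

a) Type I error probability = α = 0.1
b) Power = P(reject H₀ | H₁ true) = 1 - β = 0.771, so Type II error probability = β = 1 - Power = 0.229
c) P(fail to reject H₀ | H₀ true) = 1 - α = 0.9

Answer: a) 0.1, b) 0.229, c) 0.9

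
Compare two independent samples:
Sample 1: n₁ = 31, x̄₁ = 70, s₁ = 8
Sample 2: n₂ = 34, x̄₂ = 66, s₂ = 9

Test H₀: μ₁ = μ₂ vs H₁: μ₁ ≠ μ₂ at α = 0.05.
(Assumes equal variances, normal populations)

Pooled variance: s²_p = [30×8² + 33×9²]/(63) = 72.9048
s_p = 8.5384
SE = s_p×√(1/n₁ + 1/n₂) = 8.5384×√(1/31 + 1/34) = 2.1204
t = (x̄₁ - x̄₂)/SE = (70 - 66)/2.1204 = 1.8864
df = 63, t-critical = ±1.998
Decision: fail to reject H₀

Answer: t = 1.8864, fail to reject H₀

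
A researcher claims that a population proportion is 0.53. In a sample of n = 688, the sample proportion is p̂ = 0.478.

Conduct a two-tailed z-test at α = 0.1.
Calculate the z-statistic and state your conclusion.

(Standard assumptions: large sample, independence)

H₀: p = 0.53, H₁: p ≠ 0.53
Standard error: SE = √(p₀(1-p₀)/n) = √(0.53×0.47/688) = 0.019028
z-statistic: z = (p̂ - p₀)/SE = (0.478 - 0.53)/0.019028 = -2.7328
Critical value: z_0.05 = ±1.645
p-value = 0.0063
Decision: reject H₀ at α = 0.1

Answer: z = -2.7328, reject H₀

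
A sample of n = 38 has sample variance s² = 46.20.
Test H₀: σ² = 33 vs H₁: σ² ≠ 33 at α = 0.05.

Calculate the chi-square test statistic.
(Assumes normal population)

df = n - 1 = 37
χ² = (n-1)s²/σ₀² = 37×46.20/33 = 51.8000
Critical values: χ²_{0.975,37} = 22.106, χ²_{0.025,37} = 55.668
Rejection region: χ² < 22.106 or χ² > 55.668
Decision: fail to reject H₀

Answer: χ² = 51.8000, fail to reject H₀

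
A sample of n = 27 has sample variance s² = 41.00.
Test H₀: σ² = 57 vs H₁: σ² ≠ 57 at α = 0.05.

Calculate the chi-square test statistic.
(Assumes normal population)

df = n - 1 = 26
χ² = (n-1)s²/σ₀² = 26×41.00/57 = 18.7018
Critical values: χ²_{0.975,26} = 13.844, χ²_{0.025,26} = 41.923
Rejection region: χ² < 13.844 or χ² > 41.923
Decision: fail to reject H₀

Answer: χ² = 18.7018, fail to reject H₀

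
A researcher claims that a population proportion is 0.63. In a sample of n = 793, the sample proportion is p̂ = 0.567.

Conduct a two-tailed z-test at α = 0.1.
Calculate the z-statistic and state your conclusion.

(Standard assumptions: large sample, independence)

H₀: p = 0.63, H₁: p ≠ 0.63
Standard error: SE = √(p₀(1-p₀)/n) = √(0.63×0.37/793) = 0.017145
z-statistic: z = (p̂ - p₀)/SE = (0.567 - 0.63)/0.017145 = -3.6745
Critical value: z_0.05 = ±1.645
p-value = 0.0002
Decision: reject H₀ at α = 0.1

Answer: z = -3.6745, reject H₀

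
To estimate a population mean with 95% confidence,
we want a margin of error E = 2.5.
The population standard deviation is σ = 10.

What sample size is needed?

z_0.025 = 1.960
n = (z×σ/E)² = (1.960×10/2.5)²
n = 61.4656
Round up: n = 62

Answer: n = 62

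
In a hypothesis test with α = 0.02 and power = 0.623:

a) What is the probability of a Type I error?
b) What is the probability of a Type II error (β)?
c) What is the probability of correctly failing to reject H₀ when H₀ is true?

a) Type I error probability = α = 0.02
b) Power = P(reject H₀ | H₁ true) = 1 - β = 0.623, so Type II error probability = β = 1 - Power = 0.377
c) P(fail to reject H₀ | H₀ true) = 1 - α = 0.98

Answer: a) 0.02, b) 0.377, c) 0.98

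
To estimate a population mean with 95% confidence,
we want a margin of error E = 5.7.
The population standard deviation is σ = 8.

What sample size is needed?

z_0.025 = 1.960
n = (z×σ/E)² = (1.960×8/5.7)²
n = 7.5673
Round up: n = 8

Answer: n = 8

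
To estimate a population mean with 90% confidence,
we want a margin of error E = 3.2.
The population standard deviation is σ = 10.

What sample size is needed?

z_0.05 = 1.645
n = (z×σ/E)² = (1.645×10/3.2)²
n = 26.4260
Round up: n = 27

Answer: n = 27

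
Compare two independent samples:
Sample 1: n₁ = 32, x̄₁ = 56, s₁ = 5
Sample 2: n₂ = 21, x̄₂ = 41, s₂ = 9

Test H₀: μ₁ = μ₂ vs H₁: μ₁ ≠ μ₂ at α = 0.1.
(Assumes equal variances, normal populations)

Answer: t = 7.7942, reject H₀

Derivation:
Pooled variance: s²_p = [31×5² + 20×9²]/(51) = 46.9608
s_p = 6.8528
SE = s_p×√(1/n₁ + 1/n₂) = 6.8528×√(1/32 + 1/21) = 1.9245
t = (x̄₁ - x̄₂)/SE = (56 - 41)/1.9245 = 7.7942
df = 51, t-critical = ±1.675
Decision: reject H₀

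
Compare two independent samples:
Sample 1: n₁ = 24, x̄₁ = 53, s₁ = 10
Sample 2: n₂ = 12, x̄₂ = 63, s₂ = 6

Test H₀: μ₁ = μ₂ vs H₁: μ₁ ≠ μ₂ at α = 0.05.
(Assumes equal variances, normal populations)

Answer: t = -3.1763, reject H₀

Derivation:
Pooled variance: s²_p = [23×10² + 11×6²]/(34) = 79.2941
s_p = 8.9047
SE = s_p×√(1/n₁ + 1/n₂) = 8.9047×√(1/24 + 1/12) = 3.1483
t = (x̄₁ - x̄₂)/SE = (53 - 63)/3.1483 = -3.1763
df = 34, t-critical = ±2.032
Decision: reject H₀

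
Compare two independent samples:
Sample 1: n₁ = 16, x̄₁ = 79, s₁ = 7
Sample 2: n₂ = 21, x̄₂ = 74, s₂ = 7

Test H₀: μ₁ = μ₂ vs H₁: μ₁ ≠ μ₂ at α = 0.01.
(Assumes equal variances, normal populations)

Answer: t = 2.1525, fail to reject H₀

Derivation:
Pooled variance: s²_p = [15×7² + 20×7²]/(35) = 49.0000
s_p = 7.0000
SE = s_p×√(1/n₁ + 1/n₂) = 7.0000×√(1/16 + 1/21) = 2.3229
t = (x̄₁ - x̄₂)/SE = (79 - 74)/2.3229 = 2.1525
df = 35, t-critical = ±2.724
Decision: fail to reject H₀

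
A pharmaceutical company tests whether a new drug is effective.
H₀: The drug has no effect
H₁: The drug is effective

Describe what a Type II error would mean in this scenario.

Type I error (α): Rejecting H₀ when H₀ is true
Type II error (β): Failing to reject H₀ when H₁ is true

Answer: Failing to detect the drug's effect when it actually works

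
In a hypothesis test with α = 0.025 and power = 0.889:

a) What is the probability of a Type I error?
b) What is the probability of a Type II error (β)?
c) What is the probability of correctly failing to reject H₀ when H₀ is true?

a) Type I error probability = α = 0.025
b) Power = P(reject H₀ | H₁ true) = 1 - β = 0.889, so Type II error probability = β = 1 - Power = 0.111
c) P(fail to reject H₀ | H₀ true) = 1 - α = 0.975

Answer: a) 0.025, b) 0.111, c) 0.975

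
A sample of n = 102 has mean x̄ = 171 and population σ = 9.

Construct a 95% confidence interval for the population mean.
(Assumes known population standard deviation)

Confidence level: 95%, α = 0.05
z_0.025 = 1.960
SE = σ/√n = 9/√102 = 0.8911
Margin of error = 1.960 × 0.8911 = 1.7466
CI: x̄ ± margin = 171 ± 1.7466
CI: (169.2534, 172.7466)

Answer: (169.2534, 172.7466)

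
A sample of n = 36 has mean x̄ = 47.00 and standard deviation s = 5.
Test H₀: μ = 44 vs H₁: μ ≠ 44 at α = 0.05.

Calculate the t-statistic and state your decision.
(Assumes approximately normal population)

df = n - 1 = 35
SE = s/√n = 5/√36 = 0.8333
t = (x̄ - μ₀)/SE = (47.00 - 44)/0.8333 = 3.6001
Critical value: t_{0.025,35} = ±2.030
p-value ≈ 0.0010
Decision: reject H₀

Answer: t = 3.6001, reject H₀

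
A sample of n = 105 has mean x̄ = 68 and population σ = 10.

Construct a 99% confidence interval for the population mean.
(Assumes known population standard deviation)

Confidence level: 99%, α = 0.01
z_0.005 = 2.576
SE = σ/√n = 10/√105 = 0.9759
Margin of error = 2.576 × 0.9759 = 2.5139
CI: x̄ ± margin = 68 ± 2.5139
CI: (65.4861, 70.5139)

Answer: (65.4861, 70.5139)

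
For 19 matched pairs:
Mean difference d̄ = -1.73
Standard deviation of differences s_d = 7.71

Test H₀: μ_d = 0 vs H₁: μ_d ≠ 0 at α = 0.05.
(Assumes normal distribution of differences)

df = n - 1 = 18
SE = s_d/√n = 7.71/√19 = 1.7688
t = d̄/SE = -1.73/1.7688 = -0.9781
Critical value: t_{0.025,18} = ±2.101
p-value ≈ 0.3410
Decision: fail to reject H₀

Answer: t = -0.9781, fail to reject H₀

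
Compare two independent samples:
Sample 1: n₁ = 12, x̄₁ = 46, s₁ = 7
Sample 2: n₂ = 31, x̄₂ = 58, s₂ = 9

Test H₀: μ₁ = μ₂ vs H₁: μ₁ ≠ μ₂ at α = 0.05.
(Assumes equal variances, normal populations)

Answer: t = -4.1477, reject H₀

Derivation:
Pooled variance: s²_p = [11×7² + 30×9²]/(41) = 72.4146
s_p = 8.5097
SE = s_p×√(1/n₁ + 1/n₂) = 8.5097×√(1/12 + 1/31) = 2.8932
t = (x̄₁ - x̄₂)/SE = (46 - 58)/2.8932 = -4.1477
df = 41, t-critical = ±2.020
Decision: reject H₀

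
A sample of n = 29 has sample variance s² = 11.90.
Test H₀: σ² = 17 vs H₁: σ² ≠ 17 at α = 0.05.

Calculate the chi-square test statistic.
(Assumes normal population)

Answer: χ² = 19.6000, fail to reject H₀

Derivation:
df = n - 1 = 28
χ² = (n-1)s²/σ₀² = 28×11.90/17 = 19.6000
Critical values: χ²_{0.975,28} = 15.308, χ²_{0.025,28} = 44.461
Rejection region: χ² < 15.308 or χ² > 44.461
Decision: fail to reject H₀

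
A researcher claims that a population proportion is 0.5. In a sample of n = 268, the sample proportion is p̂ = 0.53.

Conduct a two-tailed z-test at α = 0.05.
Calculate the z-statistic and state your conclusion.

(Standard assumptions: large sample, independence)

Answer: z = 0.9823, fail to reject H₀

Derivation:
H₀: p = 0.5, H₁: p ≠ 0.5
Standard error: SE = √(p₀(1-p₀)/n) = √(0.5×0.5/268) = 0.030542
z-statistic: z = (p̂ - p₀)/SE = (0.53 - 0.5)/0.030542 = 0.9823
Critical value: z_0.025 = ±1.960
p-value = 0.3260
Decision: fail to reject H₀ at α = 0.05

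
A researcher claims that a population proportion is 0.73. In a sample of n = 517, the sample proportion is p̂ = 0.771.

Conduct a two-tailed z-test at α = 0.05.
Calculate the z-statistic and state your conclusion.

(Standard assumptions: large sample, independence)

Answer: z = 2.0999, reject H₀

Derivation:
H₀: p = 0.73, H₁: p ≠ 0.73
Standard error: SE = √(p₀(1-p₀)/n) = √(0.73×0.27/517) = 0.019525
z-statistic: z = (p̂ - p₀)/SE = (0.771 - 0.73)/0.019525 = 2.0999
Critical value: z_0.025 = ±1.960
p-value = 0.0357
Decision: reject H₀ at α = 0.05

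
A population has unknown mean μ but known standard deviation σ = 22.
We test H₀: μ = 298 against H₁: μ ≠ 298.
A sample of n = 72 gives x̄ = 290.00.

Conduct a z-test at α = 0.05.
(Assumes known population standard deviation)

Answer: z = -3.0856, reject H₀

Derivation:
Standard error: SE = σ/√n = 22/√72 = 2.5927
z-statistic: z = (x̄ - μ₀)/SE = (290.00 - 298)/2.5927 = -3.0856
Critical value: ±1.960
p-value = 0.0020
Decision: reject H₀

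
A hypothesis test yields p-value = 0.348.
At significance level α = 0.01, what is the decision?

Answer: fail to reject H₀

Derivation:
Compare p-value to α:
0.348 ≥ 0.01
Decision: fail to reject H₀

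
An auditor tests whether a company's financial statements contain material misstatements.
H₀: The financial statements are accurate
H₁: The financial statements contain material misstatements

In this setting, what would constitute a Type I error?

Answer: Concluding the statements are misstated when they are actually accurate

Derivation:
Type I error: rejecting H₀ when it is actually true (false positive).
Type II error: failing to reject H₀ when H₁ is actually true (false negative).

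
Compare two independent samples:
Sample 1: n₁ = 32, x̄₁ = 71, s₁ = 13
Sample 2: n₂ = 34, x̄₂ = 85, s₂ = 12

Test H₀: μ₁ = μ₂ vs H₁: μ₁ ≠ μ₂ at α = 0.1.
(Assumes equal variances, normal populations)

Answer: t = -4.5494, reject H₀

Derivation:
Pooled variance: s²_p = [31×13² + 33×12²]/(64) = 156.1094
s_p = 12.4944
SE = s_p×√(1/n₁ + 1/n₂) = 12.4944×√(1/32 + 1/34) = 3.0773
t = (x̄₁ - x̄₂)/SE = (71 - 85)/3.0773 = -4.5494
df = 64, t-critical = ±1.669
Decision: reject H₀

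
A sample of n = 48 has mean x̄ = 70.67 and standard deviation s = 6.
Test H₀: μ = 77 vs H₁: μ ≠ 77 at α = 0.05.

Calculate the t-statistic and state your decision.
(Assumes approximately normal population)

df = n - 1 = 47
SE = s/√n = 6/√48 = 0.8660
t = (x̄ - μ₀)/SE = (70.67 - 77)/0.8660 = -7.3095
Critical value: t_{0.025,47} = ±2.012
p-value < 0.0001
Decision: reject H₀

Answer: t = -7.3095, reject H₀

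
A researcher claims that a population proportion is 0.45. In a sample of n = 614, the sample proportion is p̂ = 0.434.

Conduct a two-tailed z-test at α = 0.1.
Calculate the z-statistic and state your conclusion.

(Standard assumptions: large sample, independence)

H₀: p = 0.45, H₁: p ≠ 0.45
Standard error: SE = √(p₀(1-p₀)/n) = √(0.45×0.55/614) = 0.020077
z-statistic: z = (p̂ - p₀)/SE = (0.434 - 0.45)/0.020077 = -0.7969
Critical value: z_0.05 = ±1.645
p-value = 0.4255
Decision: fail to reject H₀ at α = 0.1

Answer: z = -0.7969, fail to reject H₀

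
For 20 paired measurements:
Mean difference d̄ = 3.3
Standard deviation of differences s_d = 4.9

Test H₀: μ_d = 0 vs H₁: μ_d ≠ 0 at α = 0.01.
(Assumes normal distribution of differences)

Answer: t = 3.0118, reject H₀

Derivation:
df = n - 1 = 19
SE = s_d/√n = 4.9/√20 = 1.0957
t = d̄/SE = 3.3/1.0957 = 3.0118
Critical value: t_{0.005,19} = ±2.861
p-value ≈ 0.0072
Decision: reject H₀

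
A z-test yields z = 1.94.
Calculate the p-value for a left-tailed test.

Answer: p-value ≈ 0.9738

Derivation:
For z = 1.94:
p = P(Z < 1.94) = Φ(1.94) = 0.9738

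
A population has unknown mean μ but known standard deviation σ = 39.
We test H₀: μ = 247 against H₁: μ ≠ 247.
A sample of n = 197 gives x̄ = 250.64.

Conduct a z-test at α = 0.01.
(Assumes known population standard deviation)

Standard error: SE = σ/√n = 39/√197 = 2.7786
z-statistic: z = (x̄ - μ₀)/SE = (250.64 - 247)/2.7786 = 1.3100
Critical value: ±2.576
p-value = 0.1902
Decision: fail to reject H₀

Answer: z = 1.3100, fail to reject H₀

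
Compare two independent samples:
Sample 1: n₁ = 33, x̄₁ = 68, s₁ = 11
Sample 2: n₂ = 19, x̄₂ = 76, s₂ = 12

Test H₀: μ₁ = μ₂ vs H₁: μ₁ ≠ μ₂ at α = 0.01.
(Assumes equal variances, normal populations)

Answer: t = -2.4432, fail to reject H₀

Derivation:
Pooled variance: s²_p = [32×11² + 18×12²]/(50) = 129.2800
s_p = 11.3701
SE = s_p×√(1/n₁ + 1/n₂) = 11.3701×√(1/33 + 1/19) = 3.2744
t = (x̄₁ - x̄₂)/SE = (68 - 76)/3.2744 = -2.4432
df = 50, t-critical = ±2.678
Decision: fail to reject H₀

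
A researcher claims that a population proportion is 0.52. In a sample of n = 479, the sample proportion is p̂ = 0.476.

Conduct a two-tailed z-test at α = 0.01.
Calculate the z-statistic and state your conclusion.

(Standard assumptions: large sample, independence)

Answer: z = -1.9275, fail to reject H₀

Derivation:
H₀: p = 0.52, H₁: p ≠ 0.52
Standard error: SE = √(p₀(1-p₀)/n) = √(0.52×0.48/479) = 0.022827
z-statistic: z = (p̂ - p₀)/SE = (0.476 - 0.52)/0.022827 = -1.9275
Critical value: z_0.005 = ±2.576
p-value = 0.0539
Decision: fail to reject H₀ at α = 0.01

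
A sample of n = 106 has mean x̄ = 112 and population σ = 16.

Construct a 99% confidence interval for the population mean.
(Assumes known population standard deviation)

Answer: (107.9966, 116.0034)

Derivation:
Confidence level: 99%, α = 0.01
z_0.005 = 2.576
SE = σ/√n = 16/√106 = 1.5541
Margin of error = 2.576 × 1.5541 = 4.0034
CI: x̄ ± margin = 112 ± 4.0034
CI: (107.9966, 116.0034)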